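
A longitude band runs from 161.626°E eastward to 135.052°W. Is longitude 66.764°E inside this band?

Band width going east from +161.626° to -135.052°: ((-135.052 − 161.626) mod 360) = 63.322°.
Offset of +66.764° east of the west edge: ((66.764 − 161.626) mod 360) = 265.138°.
265.138° > 63.322° ⇒ outside.

No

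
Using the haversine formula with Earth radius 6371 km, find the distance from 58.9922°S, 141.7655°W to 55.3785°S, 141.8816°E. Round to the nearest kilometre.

4365 km

Δλ = 141.8816 − -141.7655 = 283.6471°; wrapped into (−180°, 180°]: -76.3529°.
Δφ = -55.3785 − -58.9922 = 3.6137°.
a = sin²(Δφ/2) + cos φ₁ · cos φ₂ · sin²(Δλ/2) = 0.112809.
c = 2·atan2(√a, √(1−a)) = 0.68506 rad → d = 6371·c ≈ 4364.51 km.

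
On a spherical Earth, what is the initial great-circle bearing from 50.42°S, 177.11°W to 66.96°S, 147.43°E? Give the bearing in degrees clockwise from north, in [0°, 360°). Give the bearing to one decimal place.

Δλ = 147.43 − -177.11 = 324.54°; wrapped into (−180°, 180°]: -35.46°.
θ = atan2( sin Δλ · cos φ₂ , cos φ₁ · sin φ₂ − sin φ₁ · cos φ₂ · cos Δλ )
  = atan2(-0.22705, -0.34063) = -146.315° → normalised to [0°, 360°): 213.685°.

213.7°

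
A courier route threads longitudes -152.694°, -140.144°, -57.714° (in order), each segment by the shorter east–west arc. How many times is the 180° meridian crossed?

0

Leg 1: -152.694° → -140.144°, shortest Δλ = 12.55° (east) — does not cross 180°.
Leg 2: -140.144° → -57.714°, shortest Δλ = 82.43° (east) — does not cross 180°.
Total crossings: 0.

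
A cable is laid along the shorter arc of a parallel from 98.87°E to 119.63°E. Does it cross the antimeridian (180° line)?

Signed shortest Δλ = ((119.63 − 98.87 + 180) mod 360) − 180 = 20.76°.
Going east by 20.76° from +98.87° reaches +119.63° without touching 180°.

No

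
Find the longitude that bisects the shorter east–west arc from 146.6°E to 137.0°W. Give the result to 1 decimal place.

Signed shortest Δλ from +146.6° to -137.0° is +76.4°.
Midpoint longitude = +146.6° + (+76.4°)/2 = +146.6° + 38.2° = +184.8°.
Normalise into (−180°, 180°]: -175.2°.
(The naïve average (+146.6 + -137.0)/2 = 4.8° is on the wrong side of the globe.)

175.2°W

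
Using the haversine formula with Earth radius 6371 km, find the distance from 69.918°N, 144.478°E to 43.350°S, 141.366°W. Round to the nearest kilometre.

13923 km

Δλ = -141.366 − 144.478 = -285.844°; wrapped into (−180°, 180°]: 74.156°.
Δφ = -43.350 − 69.918 = -113.268°.
a = sin²(Δφ/2) + cos φ₁ · cos φ₂ · sin²(Δλ/2) = 0.788275.
c = 2·atan2(√a, √(1−a)) = 2.18530 rad → d = 6371·c ≈ 13922.52 km.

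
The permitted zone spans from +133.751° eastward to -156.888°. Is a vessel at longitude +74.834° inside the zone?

No

Band width going east from +133.751° to -156.888°: ((-156.888 − 133.751) mod 360) = 69.361°.
Offset of +74.834° east of the west edge: ((74.834 − 133.751) mod 360) = 301.083°.
301.083° > 69.361° ⇒ outside.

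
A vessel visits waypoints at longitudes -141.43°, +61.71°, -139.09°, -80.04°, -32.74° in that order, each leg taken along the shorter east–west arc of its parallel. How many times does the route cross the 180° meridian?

Leg 1: -141.43° → +61.71°, shortest Δλ = -156.86° (west) — crosses 180°.
Leg 2: +61.71° → -139.09°, shortest Δλ = 159.2° (east) — crosses 180°.
Leg 3: -139.09° → -80.04°, shortest Δλ = 59.05° (east) — does not cross 180°.
Leg 4: -80.04° → -32.74°, shortest Δλ = 47.3° (east) — does not cross 180°.
Total crossings: 2.

2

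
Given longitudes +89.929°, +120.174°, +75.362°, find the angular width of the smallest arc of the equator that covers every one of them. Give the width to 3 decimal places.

Sort the longitudes: +75.362°, +89.929°, +120.174°.
Eastward gaps between consecutive values (wrapping around): 14.567°, 30.245°, 315.188°.
Largest gap = 315.188° ⇒ minimal covering band is its complement: 360° − 315.188° = 44.812°.
Band runs from +75.362° eastward to +120.174°.

44.812°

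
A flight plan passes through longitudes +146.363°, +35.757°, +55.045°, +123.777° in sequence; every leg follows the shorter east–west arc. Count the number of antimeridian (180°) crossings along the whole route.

0

Leg 1: +146.363° → +35.757°, shortest Δλ = -110.606° (west) — does not cross 180°.
Leg 2: +35.757° → +55.045°, shortest Δλ = 19.288° (east) — does not cross 180°.
Leg 3: +55.045° → +123.777°, shortest Δλ = 68.732° (east) — does not cross 180°.
Total crossings: 0.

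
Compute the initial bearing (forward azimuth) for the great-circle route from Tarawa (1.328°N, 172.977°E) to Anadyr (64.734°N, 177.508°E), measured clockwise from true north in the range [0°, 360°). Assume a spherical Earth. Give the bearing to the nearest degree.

Δλ = 177.508 − 172.977 = 4.531°.
θ = atan2( sin Δλ · cos φ₂ , cos φ₁ · sin φ₂ − sin φ₁ · cos φ₂ · cos Δλ )
  = atan2(0.03372, 0.89423) = 2.159° → normalised to [0°, 360°): 2.159°.

2°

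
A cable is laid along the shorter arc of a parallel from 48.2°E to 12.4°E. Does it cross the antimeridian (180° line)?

Signed shortest Δλ = ((12.4 − 48.2 + 180) mod 360) − 180 = -35.8°.
Going west by 35.8° from +48.2° reaches +12.4° without touching 180°.

No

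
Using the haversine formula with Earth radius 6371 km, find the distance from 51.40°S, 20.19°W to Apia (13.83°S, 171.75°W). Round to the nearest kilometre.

Δλ = -171.75 − -20.19 = -151.56°.
Δφ = -13.83 − -51.40 = 37.57°.
a = sin²(Δφ/2) + cos φ₁ · cos φ₂ · sin²(Δλ/2) = 0.672934.
c = 2·atan2(√a, √(1−a)) = 1.92396 rad → d = 6371·c ≈ 12257.55 km.

12258 km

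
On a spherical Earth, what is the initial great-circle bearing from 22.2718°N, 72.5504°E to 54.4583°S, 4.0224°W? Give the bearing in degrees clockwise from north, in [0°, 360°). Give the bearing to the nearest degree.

215°

Δλ = -4.0224 − 72.5504 = -76.5728°.
θ = atan2( sin Δλ · cos φ₂ , cos φ₁ · sin φ₂ − sin φ₁ · cos φ₂ · cos Δλ )
  = atan2(-0.56541, -0.80415) = -144.888° → normalised to [0°, 360°): 215.112°.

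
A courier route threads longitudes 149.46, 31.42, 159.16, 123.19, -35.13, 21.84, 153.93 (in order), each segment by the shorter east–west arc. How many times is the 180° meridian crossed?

0

Leg 1: +149.46° → +31.42°, shortest Δλ = -118.04° (west) — does not cross 180°.
Leg 2: +31.42° → +159.16°, shortest Δλ = 127.74° (east) — does not cross 180°.
Leg 3: +159.16° → +123.19°, shortest Δλ = -35.97° (west) — does not cross 180°.
Leg 4: +123.19° → -35.13°, shortest Δλ = -158.32° (west) — does not cross 180°.
Leg 5: -35.13° → +21.84°, shortest Δλ = 56.97° (east) — does not cross 180°.
Leg 6: +21.84° → +153.93°, shortest Δλ = 132.09° (east) — does not cross 180°.
Total crossings: 0.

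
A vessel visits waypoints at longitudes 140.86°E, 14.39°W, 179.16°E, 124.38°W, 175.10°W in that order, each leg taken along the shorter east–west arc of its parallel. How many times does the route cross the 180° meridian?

Leg 1: +140.86° → -14.39°, shortest Δλ = -155.25° (west) — does not cross 180°.
Leg 2: -14.39° → +179.16°, shortest Δλ = -166.45° (west) — crosses 180°.
Leg 3: +179.16° → -124.38°, shortest Δλ = 56.46° (east) — crosses 180°.
Leg 4: -124.38° → -175.10°, shortest Δλ = -50.72° (west) — does not cross 180°.
Total crossings: 2.

2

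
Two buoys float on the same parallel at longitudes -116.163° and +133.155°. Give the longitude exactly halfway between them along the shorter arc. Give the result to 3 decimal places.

Signed shortest Δλ from -116.163° to +133.155° is -110.682°.
Midpoint longitude = -116.163° + (-110.682°)/2 = -116.163° − 55.341° = -171.504°.
(The naïve average (-116.163 + +133.155)/2 = 8.496° is on the wrong side of the globe.)

-171.504°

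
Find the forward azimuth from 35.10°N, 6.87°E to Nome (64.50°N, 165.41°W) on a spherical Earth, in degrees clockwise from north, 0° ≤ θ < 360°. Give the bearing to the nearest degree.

Δλ = -165.41 − 6.87 = -172.28°.
θ = atan2( sin Δλ · cos φ₂ , cos φ₁ · sin φ₂ − sin φ₁ · cos φ₂ · cos Δλ )
  = atan2(-0.05783, 0.98375) = -3.364° → normalised to [0°, 360°): 356.636°.

357°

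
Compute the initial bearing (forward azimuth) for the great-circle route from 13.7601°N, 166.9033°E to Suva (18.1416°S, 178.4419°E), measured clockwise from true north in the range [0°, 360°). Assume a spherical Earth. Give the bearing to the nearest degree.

160°

Δλ = 178.4419 − 166.9033 = 11.5386°.
θ = atan2( sin Δλ · cos φ₂ , cos φ₁ · sin φ₂ − sin φ₁ · cos φ₂ · cos Δλ )
  = atan2(0.19008, -0.52390) = 160.058° → normalised to [0°, 360°): 160.058°.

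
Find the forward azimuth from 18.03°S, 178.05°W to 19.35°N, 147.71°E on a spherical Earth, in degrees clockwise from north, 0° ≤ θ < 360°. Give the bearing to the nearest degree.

316°

Δλ = 147.71 − -178.05 = 325.76°; wrapped into (−180°, 180°]: -34.24°.
θ = atan2( sin Δλ · cos φ₂ , cos φ₁ · sin φ₂ − sin φ₁ · cos φ₂ · cos Δλ )
  = atan2(-0.53088, 0.55649) = -43.651° → normalised to [0°, 360°): 316.349°.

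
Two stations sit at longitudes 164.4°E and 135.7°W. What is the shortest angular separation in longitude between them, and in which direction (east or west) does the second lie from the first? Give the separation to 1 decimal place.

Raw difference: -135.7 − 164.4 = -300.1°.
Normalise into (−180°, 180°]: -300.1° + 360° = 59.9°.
Positive ⇒ the second point lies to the east; separation 59.9°.

59.9° east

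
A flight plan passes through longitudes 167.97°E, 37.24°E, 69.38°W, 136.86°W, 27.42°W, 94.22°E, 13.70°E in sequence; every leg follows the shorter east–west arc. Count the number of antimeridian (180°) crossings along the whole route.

Leg 1: +167.97° → +37.24°, shortest Δλ = -130.73° (west) — does not cross 180°.
Leg 2: +37.24° → -69.38°, shortest Δλ = -106.62° (west) — does not cross 180°.
Leg 3: -69.38° → -136.86°, shortest Δλ = -67.48° (west) — does not cross 180°.
Leg 4: -136.86° → -27.42°, shortest Δλ = 109.44° (east) — does not cross 180°.
Leg 5: -27.42° → +94.22°, shortest Δλ = 121.64° (east) — does not cross 180°.
Leg 6: +94.22° → +13.70°, shortest Δλ = -80.52° (west) — does not cross 180°.
Total crossings: 0.

0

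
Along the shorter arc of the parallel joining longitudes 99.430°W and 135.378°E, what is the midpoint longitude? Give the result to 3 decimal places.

Signed shortest Δλ from -99.430° to +135.378° is -125.192°.
Midpoint longitude = -99.430° + (-125.192°)/2 = -99.430° − 62.596° = -162.026°.
(The naïve average (-99.430 + +135.378)/2 = 17.974° is on the wrong side of the globe.)

162.026°W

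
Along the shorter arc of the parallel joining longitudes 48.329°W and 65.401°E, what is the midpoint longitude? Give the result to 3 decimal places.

8.536°E

Signed shortest Δλ from -48.329° to +65.401° is +113.730°.
Midpoint longitude = -48.329° + (+113.730°)/2 = -48.329° + 56.865° = +8.536°.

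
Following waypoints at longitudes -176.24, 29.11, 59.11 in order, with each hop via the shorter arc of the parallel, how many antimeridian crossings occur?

1

Leg 1: -176.24° → +29.11°, shortest Δλ = -154.65° (west) — crosses 180°.
Leg 2: +29.11° → +59.11°, shortest Δλ = 30.0° (east) — does not cross 180°.
Total crossings: 1.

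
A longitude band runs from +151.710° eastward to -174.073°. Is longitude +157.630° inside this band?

Yes

Band width going east from +151.710° to -174.073°: ((-174.073 − 151.710) mod 360) = 34.217°.
Offset of +157.630° east of the west edge: ((157.630 − 151.710) mod 360) = 5.920°.
5.920° ≤ 34.217° ⇒ inside.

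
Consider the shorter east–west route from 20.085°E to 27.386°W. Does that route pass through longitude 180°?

Signed shortest Δλ = ((-27.386 − 20.085 + 180) mod 360) − 180 = -47.471°.
Going west by 47.471° from +20.085° reaches -27.386° without touching 180°.

No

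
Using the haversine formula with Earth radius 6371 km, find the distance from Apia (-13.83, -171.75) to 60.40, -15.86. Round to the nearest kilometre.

Δλ = -15.86 − -171.75 = 155.89°.
Δφ = 60.40 − -13.83 = 74.23°.
a = sin²(Δφ/2) + cos φ₁ · cos φ₂ · sin²(Δλ/2) = 0.822814.
c = 2·atan2(√a, √(1−a)) = 2.27264 rad → d = 6371·c ≈ 14478.99 km.

14479 km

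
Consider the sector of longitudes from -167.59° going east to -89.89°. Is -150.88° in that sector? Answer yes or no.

Yes

Band width going east from -167.59° to -89.89°: ((-89.89 − -167.59) mod 360) = 77.70°.
Offset of -150.88° east of the west edge: ((-150.88 − -167.59) mod 360) = 16.71°.
16.71° ≤ 77.70° ⇒ inside.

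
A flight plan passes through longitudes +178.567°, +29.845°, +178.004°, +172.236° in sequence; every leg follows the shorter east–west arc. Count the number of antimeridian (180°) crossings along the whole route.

Leg 1: +178.567° → +29.845°, shortest Δλ = -148.722° (west) — does not cross 180°.
Leg 2: +29.845° → +178.004°, shortest Δλ = 148.159° (east) — does not cross 180°.
Leg 3: +178.004° → +172.236°, shortest Δλ = -5.768° (west) — does not cross 180°.
Total crossings: 0.

0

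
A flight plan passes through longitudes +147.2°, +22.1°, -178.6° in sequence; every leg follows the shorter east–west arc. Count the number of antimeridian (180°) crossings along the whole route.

Leg 1: +147.2° → +22.1°, shortest Δλ = -125.1° (west) — does not cross 180°.
Leg 2: +22.1° → -178.6°, shortest Δλ = 159.3° (east) — crosses 180°.
Total crossings: 1.

1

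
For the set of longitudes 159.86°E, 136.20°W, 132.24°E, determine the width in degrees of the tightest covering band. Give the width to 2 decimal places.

Sort the longitudes: -136.20°, +132.24°, +159.86°.
Eastward gaps between consecutive values (wrapping around): 268.44°, 27.62°, 63.94°.
Largest gap = 268.44° ⇒ minimal covering band is its complement: 360° − 268.44° = 91.56°.
Band runs from +132.24° eastward to -136.20°, crossing the antimeridian.

91.56°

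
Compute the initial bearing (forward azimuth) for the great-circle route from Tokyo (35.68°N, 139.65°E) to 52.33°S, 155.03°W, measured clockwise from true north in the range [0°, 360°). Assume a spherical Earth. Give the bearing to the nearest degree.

Δλ = -155.03 − 139.65 = -294.68°; wrapped into (−180°, 180°]: 65.32°.
θ = atan2( sin Δλ · cos φ₂ , cos φ₁ · sin φ₂ − sin φ₁ · cos φ₂ · cos Δλ )
  = atan2(0.55529, -0.79179) = 144.958° → normalised to [0°, 360°): 144.958°.

145°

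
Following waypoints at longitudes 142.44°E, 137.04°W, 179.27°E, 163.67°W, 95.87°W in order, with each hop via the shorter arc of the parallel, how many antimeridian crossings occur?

Leg 1: +142.44° → -137.04°, shortest Δλ = 80.52° (east) — crosses 180°.
Leg 2: -137.04° → +179.27°, shortest Δλ = -43.69° (west) — crosses 180°.
Leg 3: +179.27° → -163.67°, shortest Δλ = 17.06° (east) — crosses 180°.
Leg 4: -163.67° → -95.87°, shortest Δλ = 67.8° (east) — does not cross 180°.
Total crossings: 3.

3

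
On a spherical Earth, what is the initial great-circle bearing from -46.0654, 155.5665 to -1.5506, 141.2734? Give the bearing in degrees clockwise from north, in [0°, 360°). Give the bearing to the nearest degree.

340°

Δλ = 141.2734 − 155.5665 = -14.2931°.
θ = atan2( sin Δλ · cos φ₂ , cos φ₁ · sin φ₂ − sin φ₁ · cos φ₂ · cos Δλ )
  = atan2(-0.24679, 0.67881) = -19.980° → normalised to [0°, 360°): 340.020°.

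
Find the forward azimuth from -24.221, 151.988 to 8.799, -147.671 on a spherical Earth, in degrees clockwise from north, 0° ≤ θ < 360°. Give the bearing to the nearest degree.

Δλ = -147.671 − 151.988 = -299.659°; wrapped into (−180°, 180°]: 60.341°.
θ = atan2( sin Δλ · cos φ₂ , cos φ₁ · sin φ₂ − sin φ₁ · cos φ₂ · cos Δλ )
  = atan2(0.85876, 0.34012) = 68.393° → normalised to [0°, 360°): 68.393°.

68°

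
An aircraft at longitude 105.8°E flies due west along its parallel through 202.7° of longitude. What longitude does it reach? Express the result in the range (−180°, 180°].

96.9°W

Start at +105.8°; shift −202.7° → -96.9°.
-96.9° already lies in (−180°, 180°].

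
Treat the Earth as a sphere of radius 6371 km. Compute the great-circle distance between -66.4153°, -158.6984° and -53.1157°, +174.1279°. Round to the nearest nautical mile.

Δλ = 174.1279 − -158.6984 = 332.8263°; wrapped into (−180°, 180°]: -27.1737°.
Δφ = -53.1157 − -66.4153 = 13.2996°.
a = sin²(Δφ/2) + cos φ₁ · cos φ₂ · sin²(Δλ/2) = 0.026663.
c = 2·atan2(√a, √(1−a)) = 0.32804 rad → d = 6371·c ≈ 2089.96 km ≈ 1128.49 nmi.

1128 nmi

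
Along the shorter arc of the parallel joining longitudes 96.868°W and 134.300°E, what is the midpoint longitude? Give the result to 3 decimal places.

161.284°W

Signed shortest Δλ from -96.868° to +134.300° is -128.832°.
Midpoint longitude = -96.868° + (-128.832°)/2 = -96.868° − 64.416° = -161.284°.
(The naïve average (-96.868 + +134.300)/2 = 18.716° is on the wrong side of the globe.)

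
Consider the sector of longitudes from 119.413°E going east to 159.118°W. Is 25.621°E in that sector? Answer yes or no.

No

Band width going east from +119.413° to -159.118°: ((-159.118 − 119.413) mod 360) = 81.469°.
Offset of +25.621° east of the west edge: ((25.621 − 119.413) mod 360) = 266.208°.
266.208° > 81.469° ⇒ outside.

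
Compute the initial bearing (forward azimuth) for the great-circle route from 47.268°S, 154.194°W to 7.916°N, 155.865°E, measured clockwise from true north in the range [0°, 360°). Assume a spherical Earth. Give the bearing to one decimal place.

Δλ = 155.865 − -154.194 = 310.059°; wrapped into (−180°, 180°]: -49.941°.
θ = atan2( sin Δλ · cos φ₂ , cos φ₁ · sin φ₂ − sin φ₁ · cos φ₂ · cos Δλ )
  = atan2(-0.75809, 0.56168) = -53.465° → normalised to [0°, 360°): 306.535°.

306.5°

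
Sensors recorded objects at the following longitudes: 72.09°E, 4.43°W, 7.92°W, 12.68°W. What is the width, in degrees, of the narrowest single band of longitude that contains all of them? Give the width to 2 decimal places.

Sort the longitudes: -12.68°, -7.92°, -4.43°, +72.09°.
Eastward gaps between consecutive values (wrapping around): 4.76°, 3.49°, 76.52°, 275.23°.
Largest gap = 275.23° ⇒ minimal covering band is its complement: 360° − 275.23° = 84.77°.
Band runs from -12.68° eastward to +72.09°.

84.77°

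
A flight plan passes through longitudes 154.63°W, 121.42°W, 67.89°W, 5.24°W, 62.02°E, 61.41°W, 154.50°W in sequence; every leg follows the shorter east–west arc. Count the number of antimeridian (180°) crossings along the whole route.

0

Leg 1: -154.63° → -121.42°, shortest Δλ = 33.21° (east) — does not cross 180°.
Leg 2: -121.42° → -67.89°, shortest Δλ = 53.53° (east) — does not cross 180°.
Leg 3: -67.89° → -5.24°, shortest Δλ = 62.65° (east) — does not cross 180°.
Leg 4: -5.24° → +62.02°, shortest Δλ = 67.26° (east) — does not cross 180°.
Leg 5: +62.02° → -61.41°, shortest Δλ = -123.43° (west) — does not cross 180°.
Leg 6: -61.41° → -154.50°, shortest Δλ = -93.09° (west) — does not cross 180°.
Total crossings: 0.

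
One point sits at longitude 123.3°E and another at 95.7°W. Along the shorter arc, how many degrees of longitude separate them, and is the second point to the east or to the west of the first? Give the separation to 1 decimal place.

141.0° east

Raw difference: -95.7 − 123.3 = -219.0°.
Normalise into (−180°, 180°]: -219.0° + 360° = 141.0°.
Positive ⇒ the second point lies to the east; separation 141.0°.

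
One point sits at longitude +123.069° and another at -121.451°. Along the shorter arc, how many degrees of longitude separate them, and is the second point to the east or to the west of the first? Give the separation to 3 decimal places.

115.480° east

Raw difference: -121.451 − 123.069 = -244.52°.
Normalise into (−180°, 180°]: -244.52° + 360° = 115.48°.
Positive ⇒ the second point lies to the east; separation 115.480°.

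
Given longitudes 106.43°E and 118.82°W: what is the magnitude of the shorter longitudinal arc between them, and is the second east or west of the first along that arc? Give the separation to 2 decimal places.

134.75° east

Raw difference: -118.82 − 106.43 = -225.25°.
Normalise into (−180°, 180°]: -225.25° + 360° = 134.75°.
Positive ⇒ the second point lies to the east; separation 134.75°.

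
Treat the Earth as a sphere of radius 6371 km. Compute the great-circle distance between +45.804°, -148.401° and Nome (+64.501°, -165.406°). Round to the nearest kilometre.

Δλ = -165.406 − -148.401 = -17.005°.
Δφ = 64.501 − 45.804 = 18.697°.
a = sin²(Δφ/2) + cos φ₁ · cos φ₂ · sin²(Δλ/2) = 0.032947.
c = 2·atan2(√a, √(1−a)) = 0.36505 rad → d = 6371·c ≈ 2325.73 km.

2326 km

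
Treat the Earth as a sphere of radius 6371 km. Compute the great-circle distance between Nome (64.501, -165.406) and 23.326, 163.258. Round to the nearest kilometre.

Δλ = 163.258 − -165.406 = 328.664°; wrapped into (−180°, 180°]: -31.336°.
Δφ = 23.326 − 64.501 = -41.175°.
a = sin²(Δφ/2) + cos φ₁ · cos φ₂ · sin²(Δλ/2) = 0.152480.
c = 2·atan2(√a, √(1−a)) = 0.80232 rad → d = 6371·c ≈ 5111.59 km.

5112 km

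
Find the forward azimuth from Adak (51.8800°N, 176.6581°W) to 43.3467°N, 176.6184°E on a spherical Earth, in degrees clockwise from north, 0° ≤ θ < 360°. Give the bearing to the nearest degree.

Δλ = 176.6184 − -176.6581 = 353.2765°; wrapped into (−180°, 180°]: -6.7235°.
θ = atan2( sin Δλ · cos φ₂ , cos φ₁ · sin φ₂ − sin φ₁ · cos φ₂ · cos Δλ )
  = atan2(-0.08514, -0.14445) = -149.484° → normalised to [0°, 360°): 210.516°.

211°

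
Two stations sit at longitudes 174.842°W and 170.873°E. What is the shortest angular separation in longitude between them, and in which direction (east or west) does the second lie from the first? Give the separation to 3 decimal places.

14.285° west

Raw difference: 170.873 − -174.842 = 345.715°.
Normalise into (−180°, 180°]: 345.715° − 360° = -14.285°.
Negative ⇒ the second point lies to the west; separation 14.285°.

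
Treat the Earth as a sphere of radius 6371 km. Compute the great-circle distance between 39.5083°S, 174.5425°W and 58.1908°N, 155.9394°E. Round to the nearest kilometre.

11204 km

Δλ = 155.9394 − -174.5425 = 330.4819°; wrapped into (−180°, 180°]: -29.5181°.
Δφ = 58.1908 − -39.5083 = 97.6991°.
a = sin²(Δφ/2) + cos φ₁ · cos φ₂ · sin²(Δλ/2) = 0.593378.
c = 2·atan2(√a, √(1−a)) = 1.75866 rad → d = 6371·c ≈ 11204.39 km.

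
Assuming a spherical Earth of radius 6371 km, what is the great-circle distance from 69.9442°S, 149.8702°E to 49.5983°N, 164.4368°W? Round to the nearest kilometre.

Δλ = -164.4368 − 149.8702 = -314.3070°; wrapped into (−180°, 180°]: 45.6930°.
Δφ = 49.5983 − -69.9442 = 119.5425°.
a = sin²(Δφ/2) + cos φ₁ · cos φ₂ · sin²(Δλ/2) = 0.780042.
c = 2·atan2(√a, √(1−a)) = 2.16528 rad → d = 6371·c ≈ 13795.01 km.

13795 km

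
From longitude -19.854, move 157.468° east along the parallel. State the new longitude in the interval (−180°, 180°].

Start at -19.854°; shift +157.468° → +137.614°.
+137.614° already lies in (−180°, 180°].

+137.614°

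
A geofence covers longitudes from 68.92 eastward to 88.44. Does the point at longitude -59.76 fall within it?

No

Band width going east from +68.92° to +88.44°: ((88.44 − 68.92) mod 360) = 19.52°.
Offset of -59.76° east of the west edge: ((-59.76 − 68.92) mod 360) = 231.32°.
231.32° > 19.52° ⇒ outside.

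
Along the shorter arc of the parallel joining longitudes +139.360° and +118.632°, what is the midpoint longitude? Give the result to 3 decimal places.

Signed shortest Δλ from +139.360° to +118.632° is -20.728°.
Midpoint longitude = +139.360° + (-20.728°)/2 = +139.360° − 10.364° = +128.996°.

+128.996°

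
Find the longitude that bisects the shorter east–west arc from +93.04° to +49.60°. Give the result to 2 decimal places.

Signed shortest Δλ from +93.04° to +49.60° is -43.44°.
Midpoint longitude = +93.04° + (-43.44°)/2 = +93.04° − 21.72° = +71.32°.

+71.32°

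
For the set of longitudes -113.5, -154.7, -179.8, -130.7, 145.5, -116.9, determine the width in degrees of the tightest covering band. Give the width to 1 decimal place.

101.0°

Sort the longitudes: -179.8°, -154.7°, -130.7°, -116.9°, -113.5°, +145.5°.
Eastward gaps between consecutive values (wrapping around): 25.1°, 24.0°, 13.8°, 3.4°, 259.0°, 34.7°.
Largest gap = 259.0° ⇒ minimal covering band is its complement: 360° − 259.0° = 101.0°.
Band runs from +145.5° eastward to -113.5°, crossing the antimeridian.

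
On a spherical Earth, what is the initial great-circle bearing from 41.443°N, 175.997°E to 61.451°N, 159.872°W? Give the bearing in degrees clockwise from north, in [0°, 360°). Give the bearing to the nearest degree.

Δλ = -159.872 − 175.997 = -335.869°; wrapped into (−180°, 180°]: 24.131°.
θ = atan2( sin Δλ · cos φ₂ , cos φ₁ · sin φ₂ − sin φ₁ · cos φ₂ · cos Δλ )
  = atan2(0.19538, 0.36979) = 27.850° → normalised to [0°, 360°): 27.850°.

28°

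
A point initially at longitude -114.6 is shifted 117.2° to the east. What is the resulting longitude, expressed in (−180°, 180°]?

Start at -114.6°; shift +117.2° → +2.6°.
+2.6° already lies in (−180°, 180°].

+2.6°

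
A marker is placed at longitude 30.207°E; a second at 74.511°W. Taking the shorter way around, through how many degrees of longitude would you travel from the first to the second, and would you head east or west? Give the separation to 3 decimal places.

Raw difference: -74.511 − 30.207 = -104.718°.
Normalise into (−180°, 180°]: -104.718° stays -104.718°.
Negative ⇒ the second point lies to the west; separation 104.718°.

104.718° west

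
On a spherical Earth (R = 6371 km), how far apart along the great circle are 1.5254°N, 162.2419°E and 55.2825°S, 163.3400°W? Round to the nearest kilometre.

7050 km

Δλ = -163.3400 − 162.2419 = -325.5819°; wrapped into (−180°, 180°]: 34.4181°.
Δφ = -55.2825 − 1.5254 = -56.8079°.
a = sin²(Δφ/2) + cos φ₁ · cos φ₂ · sin²(Δλ/2) = 0.276111.
c = 2·atan2(√a, √(1−a)) = 1.10652 rad → d = 6371·c ≈ 7049.62 km.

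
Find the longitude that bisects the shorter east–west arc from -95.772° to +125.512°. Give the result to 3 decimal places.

-165.130°

Signed shortest Δλ from -95.772° to +125.512° is -138.716°.
Midpoint longitude = -95.772° + (-138.716°)/2 = -95.772° − 69.358° = -165.130°.
(The naïve average (-95.772 + +125.512)/2 = 14.87° is on the wrong side of the globe.)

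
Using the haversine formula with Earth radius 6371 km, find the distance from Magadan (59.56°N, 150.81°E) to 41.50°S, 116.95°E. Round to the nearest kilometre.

11658 km

Δλ = 116.95 − 150.81 = -33.86°.
Δφ = -41.50 − 59.56 = -101.06°.
a = sin²(Δφ/2) + cos φ₁ · cos φ₂ · sin²(Δλ/2) = 0.628095.
c = 2·atan2(√a, √(1−a)) = 1.82988 rad → d = 6371·c ≈ 11658.14 km.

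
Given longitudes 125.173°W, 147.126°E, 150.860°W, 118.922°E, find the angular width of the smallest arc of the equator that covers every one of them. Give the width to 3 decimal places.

Sort the longitudes: -150.860°, -125.173°, +118.922°, +147.126°.
Eastward gaps between consecutive values (wrapping around): 25.687°, 244.095°, 28.204°, 62.014°.
Largest gap = 244.095° ⇒ minimal covering band is its complement: 360° − 244.095° = 115.905°.
Band runs from +118.922° eastward to -125.173°, crossing the antimeridian.

115.905°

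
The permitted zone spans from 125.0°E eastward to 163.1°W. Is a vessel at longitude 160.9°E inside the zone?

Band width going east from +125.0° to -163.1°: ((-163.1 − 125.0) mod 360) = 71.9°.
Offset of +160.9° east of the west edge: ((160.9 − 125.0) mod 360) = 35.9°.
35.9° ≤ 71.9° ⇒ inside.

Yes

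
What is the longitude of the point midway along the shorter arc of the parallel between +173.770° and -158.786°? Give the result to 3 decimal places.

Signed shortest Δλ from +173.770° to -158.786° is +27.444°.
Midpoint longitude = +173.770° + (+27.444°)/2 = +173.770° + 13.722° = +187.492°.
Normalise into (−180°, 180°]: -172.508°.
(The naïve average (+173.770 + -158.786)/2 = 7.492° is on the wrong side of the globe.)

-172.508°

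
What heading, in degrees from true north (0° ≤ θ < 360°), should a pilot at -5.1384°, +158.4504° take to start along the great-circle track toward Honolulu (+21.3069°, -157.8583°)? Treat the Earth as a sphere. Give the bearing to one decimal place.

56.7°

Δλ = -157.8583 − 158.4504 = -316.3087°; wrapped into (−180°, 180°]: 43.6913°.
θ = atan2( sin Δλ · cos φ₂ , cos φ₁ · sin φ₂ − sin φ₁ · cos φ₂ · cos Δλ )
  = atan2(0.64356, 0.42224) = 56.731° → normalised to [0°, 360°): 56.731°.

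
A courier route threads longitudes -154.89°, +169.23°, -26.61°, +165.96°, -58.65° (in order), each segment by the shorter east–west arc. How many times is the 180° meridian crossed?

Leg 1: -154.89° → +169.23°, shortest Δλ = -35.88° (west) — crosses 180°.
Leg 2: +169.23° → -26.61°, shortest Δλ = 164.16° (east) — crosses 180°.
Leg 3: -26.61° → +165.96°, shortest Δλ = -167.43° (west) — crosses 180°.
Leg 4: +165.96° → -58.65°, shortest Δλ = 135.39° (east) — crosses 180°.
Total crossings: 4.

4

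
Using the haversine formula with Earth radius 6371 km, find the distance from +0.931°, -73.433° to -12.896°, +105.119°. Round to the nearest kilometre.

Δλ = 105.119 − -73.433 = 178.552°.
Δφ = -12.896 − 0.931 = -13.827°.
a = sin²(Δφ/2) + cos φ₁ · cos φ₂ · sin²(Δλ/2) = 0.988982.
c = 2·atan2(√a, √(1−a)) = 2.93127 rad → d = 6371·c ≈ 18675.11 km.

18675 km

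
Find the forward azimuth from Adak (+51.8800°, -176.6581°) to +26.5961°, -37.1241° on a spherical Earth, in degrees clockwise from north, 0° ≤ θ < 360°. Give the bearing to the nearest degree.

Δλ = -37.1241 − -176.6581 = 139.5340°.
θ = atan2( sin Δλ · cos φ₂ , cos φ₁ · sin φ₂ − sin φ₁ · cos φ₂ · cos Δλ )
  = atan2(0.58032, 0.81156) = 35.567° → normalised to [0°, 360°): 35.567°.

36°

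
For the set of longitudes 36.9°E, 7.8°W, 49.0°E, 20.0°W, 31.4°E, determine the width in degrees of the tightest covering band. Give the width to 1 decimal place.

Sort the longitudes: -20.0°, -7.8°, +31.4°, +36.9°, +49.0°.
Eastward gaps between consecutive values (wrapping around): 12.2°, 39.2°, 5.5°, 12.1°, 291.0°.
Largest gap = 291.0° ⇒ minimal covering band is its complement: 360° − 291.0° = 69.0°.
Band runs from -20.0° eastward to +49.0°.

69.0°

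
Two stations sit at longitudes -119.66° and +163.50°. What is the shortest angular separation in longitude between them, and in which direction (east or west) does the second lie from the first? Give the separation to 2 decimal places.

76.84° west

Raw difference: 163.50 − -119.66 = 283.16°.
Normalise into (−180°, 180°]: 283.16° − 360° = -76.84°.
Negative ⇒ the second point lies to the west; separation 76.84°.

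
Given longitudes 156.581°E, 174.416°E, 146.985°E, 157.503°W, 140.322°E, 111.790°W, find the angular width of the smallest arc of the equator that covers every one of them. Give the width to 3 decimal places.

107.888°

Sort the longitudes: -157.503°, -111.790°, +140.322°, +146.985°, +156.581°, +174.416°.
Eastward gaps between consecutive values (wrapping around): 45.713°, 252.112°, 6.663°, 9.596°, 17.835°, 28.081°.
Largest gap = 252.112° ⇒ minimal covering band is its complement: 360° − 252.112° = 107.888°.
Band runs from +140.322° eastward to -111.790°, crossing the antimeridian.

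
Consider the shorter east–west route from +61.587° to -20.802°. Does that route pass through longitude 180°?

Signed shortest Δλ = ((-20.802 − 61.587 + 180) mod 360) − 180 = -82.389°.
Going west by 82.389° from +61.587° reaches -20.802° without touching 180°.

No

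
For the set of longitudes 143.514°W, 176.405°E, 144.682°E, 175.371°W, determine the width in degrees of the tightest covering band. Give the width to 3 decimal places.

71.804°

Sort the longitudes: -175.371°, -143.514°, +144.682°, +176.405°.
Eastward gaps between consecutive values (wrapping around): 31.857°, 288.196°, 31.723°, 8.224°.
Largest gap = 288.196° ⇒ minimal covering band is its complement: 360° − 288.196° = 71.804°.
Band runs from +144.682° eastward to -143.514°, crossing the antimeridian.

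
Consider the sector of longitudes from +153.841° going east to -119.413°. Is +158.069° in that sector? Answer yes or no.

Band width going east from +153.841° to -119.413°: ((-119.413 − 153.841) mod 360) = 86.746°.
Offset of +158.069° east of the west edge: ((158.069 − 153.841) mod 360) = 4.228°.
4.228° ≤ 86.746° ⇒ inside.

Yes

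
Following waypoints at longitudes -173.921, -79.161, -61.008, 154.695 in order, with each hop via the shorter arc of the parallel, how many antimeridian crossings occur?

1

Leg 1: -173.921° → -79.161°, shortest Δλ = 94.76° (east) — does not cross 180°.
Leg 2: -79.161° → -61.008°, shortest Δλ = 18.153° (east) — does not cross 180°.
Leg 3: -61.008° → +154.695°, shortest Δλ = -144.297° (west) — crosses 180°.
Total crossings: 1.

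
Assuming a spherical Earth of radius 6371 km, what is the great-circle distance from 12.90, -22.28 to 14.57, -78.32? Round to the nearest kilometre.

6041 km

Δλ = -78.32 − -22.28 = -56.04°.
Δφ = 14.57 − 12.90 = 1.67°.
a = sin²(Δφ/2) + cos φ₁ · cos φ₂ · sin²(Δλ/2) = 0.208417.
c = 2·atan2(√a, √(1−a)) = 0.94818 rad → d = 6371·c ≈ 6040.83 km.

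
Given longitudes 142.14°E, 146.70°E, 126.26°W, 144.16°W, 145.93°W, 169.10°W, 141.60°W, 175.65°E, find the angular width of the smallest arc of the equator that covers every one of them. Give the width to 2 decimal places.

Sort the longitudes: -169.10°, -145.93°, -144.16°, -141.60°, -126.26°, +142.14°, +146.70°, +175.65°.
Eastward gaps between consecutive values (wrapping around): 23.17°, 1.77°, 2.56°, 15.34°, 268.40°, 4.56°, 28.95°, 15.25°.
Largest gap = 268.40° ⇒ minimal covering band is its complement: 360° − 268.40° = 91.60°.
Band runs from +142.14° eastward to -126.26°, crossing the antimeridian.

91.60°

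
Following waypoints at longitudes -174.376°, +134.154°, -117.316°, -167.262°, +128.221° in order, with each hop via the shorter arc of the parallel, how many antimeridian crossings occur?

3

Leg 1: -174.376° → +134.154°, shortest Δλ = -51.47° (west) — crosses 180°.
Leg 2: +134.154° → -117.316°, shortest Δλ = 108.53° (east) — crosses 180°.
Leg 3: -117.316° → -167.262°, shortest Δλ = -49.946° (west) — does not cross 180°.
Leg 4: -167.262° → +128.221°, shortest Δλ = -64.517° (west) — crosses 180°.
Total crossings: 3.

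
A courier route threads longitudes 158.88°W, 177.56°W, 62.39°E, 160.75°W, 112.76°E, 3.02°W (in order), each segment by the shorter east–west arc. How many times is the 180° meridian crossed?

3

Leg 1: -158.88° → -177.56°, shortest Δλ = -18.68° (west) — does not cross 180°.
Leg 2: -177.56° → +62.39°, shortest Δλ = -120.05° (west) — crosses 180°.
Leg 3: +62.39° → -160.75°, shortest Δλ = 136.86° (east) — crosses 180°.
Leg 4: -160.75° → +112.76°, shortest Δλ = -86.49° (west) — crosses 180°.
Leg 5: +112.76° → -3.02°, shortest Δλ = -115.78° (west) — does not cross 180°.
Total crossings: 3.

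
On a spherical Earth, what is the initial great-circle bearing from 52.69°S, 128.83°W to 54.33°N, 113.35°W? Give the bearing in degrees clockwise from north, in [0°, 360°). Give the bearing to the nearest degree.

9°

Δλ = -113.35 − -128.83 = 15.48°.
θ = atan2( sin Δλ · cos φ₂ , cos φ₁ · sin φ₂ − sin φ₁ · cos φ₂ · cos Δλ )
  = atan2(0.15563, 0.93938) = 9.407° → normalised to [0°, 360°): 9.407°.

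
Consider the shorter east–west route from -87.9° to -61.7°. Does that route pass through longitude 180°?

Signed shortest Δλ = ((-61.7 − -87.9 + 180) mod 360) − 180 = 26.2°.
Going east by 26.2° from -87.9° reaches -61.7° without touching 180°.

No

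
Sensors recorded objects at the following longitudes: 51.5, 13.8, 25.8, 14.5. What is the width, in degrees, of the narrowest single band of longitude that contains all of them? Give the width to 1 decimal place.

Sort the longitudes: +13.8°, +14.5°, +25.8°, +51.5°.
Eastward gaps between consecutive values (wrapping around): 0.7°, 11.3°, 25.7°, 322.3°.
Largest gap = 322.3° ⇒ minimal covering band is its complement: 360° − 322.3° = 37.7°.
Band runs from +13.8° eastward to +51.5°.

37.7°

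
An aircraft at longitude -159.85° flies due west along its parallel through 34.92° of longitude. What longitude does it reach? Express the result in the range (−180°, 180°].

+165.23°

Start at -159.85°; shift −34.92° → -194.77°.
-194.77° lies outside (−180°, 180°]; add 360° → +165.23°.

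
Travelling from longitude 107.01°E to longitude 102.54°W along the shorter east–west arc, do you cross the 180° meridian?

Naïve |-102.54 − 107.01| = 209.55° > 180°, so the shorter arc goes the other way round — across 180°.
Signed shortest Δλ = ((-102.54 − 107.01 + 180) mod 360) − 180 = 150.45°.
Going east by 150.45° from +107.01° passes through 180° before reaching -102.54°.

Yes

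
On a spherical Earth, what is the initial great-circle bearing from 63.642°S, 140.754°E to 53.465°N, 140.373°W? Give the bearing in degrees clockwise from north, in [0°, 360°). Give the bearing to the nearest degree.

Δλ = -140.373 − 140.754 = -281.127°; wrapped into (−180°, 180°]: 78.873°.
θ = atan2( sin Δλ · cos φ₂ , cos φ₁ · sin φ₂ − sin φ₁ · cos φ₂ · cos Δλ )
  = atan2(0.58412, 0.45968) = 51.799° → normalised to [0°, 360°): 51.799°.

52°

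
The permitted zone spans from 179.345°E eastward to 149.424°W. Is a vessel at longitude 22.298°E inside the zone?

No

Band width going east from +179.345° to -149.424°: ((-149.424 − 179.345) mod 360) = 31.231°.
Offset of +22.298° east of the west edge: ((22.298 − 179.345) mod 360) = 202.953°.
202.953° > 31.231° ⇒ outside.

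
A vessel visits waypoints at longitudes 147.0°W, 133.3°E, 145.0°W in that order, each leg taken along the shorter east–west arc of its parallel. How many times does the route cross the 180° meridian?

2

Leg 1: -147.0° → +133.3°, shortest Δλ = -79.7° (west) — crosses 180°.
Leg 2: +133.3° → -145.0°, shortest Δλ = 81.7° (east) — crosses 180°.
Total crossings: 2.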